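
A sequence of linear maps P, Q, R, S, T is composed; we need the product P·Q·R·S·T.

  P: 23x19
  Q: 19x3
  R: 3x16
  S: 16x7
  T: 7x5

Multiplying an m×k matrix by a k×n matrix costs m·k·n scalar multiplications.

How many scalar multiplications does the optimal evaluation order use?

Adjacent pairs: PQ = 23·19·3 = 1311; QR = 19·3·16 = 912; RS = 3·16·7 = 336; ST = 16·7·5 = 560.
Length 3: P..R: k=1: 0+912+23·19·16=7904; k=2: 1311+0+23·3·16=2415 → min 2415 | Q..S: k=2: 0+336+19·3·7=735; k=3: 912+0+19·16·7=3040 → min 735 | R..T: k=3: 0+560+3·16·5=800; k=4: 336+0+3·7·5=441 → min 441.
Length 4: P..S: k=1: 0+735+23·19·7=3794; k=2: 1311+336+23·3·7=2130; k=3: 2415+0+23·16·7=4991 → min 2130 | Q..T: k=2: 0+441+19·3·5=726; k=3: 912+560+19·16·5=2992; k=4: 735+0+19·7·5=1400 → min 726.
Length 5: P..T: k=1: 0+726+23·19·5=2911; k=2: 1311+441+23·3·5=2097; k=3: 2415+560+23·16·5=4815; k=4: 2130+0+23·7·5=2935 → min 2097.
Optimal order: ((P·Q)·((R·S)·T)) with cost 2097.

2097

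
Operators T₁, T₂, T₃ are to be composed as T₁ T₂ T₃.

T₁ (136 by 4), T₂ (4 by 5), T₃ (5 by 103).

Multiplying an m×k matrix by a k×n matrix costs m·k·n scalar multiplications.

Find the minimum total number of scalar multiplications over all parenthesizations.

Order (T₁ (T₂ T₃)): (T₂ T₃): 4×5 by 5×103 → 4×103, cost 4·5·103 = 2060; (T₁ (T₂ T₃)): 136×4 by 4×103 → 136×103, cost 136·4·103 = 56032; cumulative 58092. Total 58092.
Order ((T₁ T₂) T₃): (T₁ T₂): 136×4 by 4×5 → 136×5, cost 136·4·5 = 2720; ((T₁ T₂) T₃): 136×5 by 5×103 → 136×103, cost 136·5·103 = 70040; cumulative 72760. Total 72760.
Minimum: 58092.

58092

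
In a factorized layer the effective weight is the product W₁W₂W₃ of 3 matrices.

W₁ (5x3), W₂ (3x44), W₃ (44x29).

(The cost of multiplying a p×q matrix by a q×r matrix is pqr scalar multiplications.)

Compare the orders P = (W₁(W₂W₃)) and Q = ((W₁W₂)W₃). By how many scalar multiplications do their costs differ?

2777

Order P = (W₁(W₂W₃)): (W₂W₃): 3×44 by 44×29 → 3×29, cost 3·44·29 = 3828; (W₁(W₂W₃)): 5×3 by 3×29 → 5×29, cost 5·3·29 = 435; cumulative 4263. Total 4263.
Order Q = ((W₁W₂)W₃): (W₁W₂): 5×3 by 3×44 → 5×44, cost 5·3·44 = 660; ((W₁W₂)W₃): 5×44 by 44×29 → 5×29, cost 5·44·29 = 6380; cumulative 7040. Total 7040.
Difference: |4263 − 7040| = 2777.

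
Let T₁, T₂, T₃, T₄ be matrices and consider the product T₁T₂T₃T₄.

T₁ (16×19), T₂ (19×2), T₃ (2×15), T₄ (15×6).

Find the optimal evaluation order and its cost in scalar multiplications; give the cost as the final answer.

980

Adjacent pairs: T₁T₂ = 16·19·2 = 608; T₂T₃ = 19·2·15 = 570; T₃T₄ = 2·15·6 = 180.
Length 3: T₁..T₃: k=1: 0+570+16·19·15=5130; k=2: 608+0+16·2·15=1088 → min 1088 | T₂..T₄: k=2: 0+180+19·2·6=408; k=3: 570+0+19·15·6=2280 → min 408.
Length 4: T₁..T₄: k=1: 0+408+16·19·6=2232; k=2: 608+180+16·2·6=980; k=3: 1088+0+16·15·6=2528 → min 980.
Optimal parenthesization: ((T₁T₂)(T₃T₄)) with cost 980.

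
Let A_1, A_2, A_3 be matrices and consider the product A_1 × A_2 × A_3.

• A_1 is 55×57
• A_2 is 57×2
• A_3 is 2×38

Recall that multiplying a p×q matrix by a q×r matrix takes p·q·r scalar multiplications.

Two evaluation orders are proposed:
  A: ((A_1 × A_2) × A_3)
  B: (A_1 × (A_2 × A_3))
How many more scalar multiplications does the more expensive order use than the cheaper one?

Order A = ((A_1 × A_2) × A_3): (A_1 × A_2): 55×57 by 57×2 → 55×2, cost 55·57·2 = 6270; ((A_1 × A_2) × A_3): 55×2 by 2×38 → 55×38, cost 55·2·38 = 4180; cumulative 10450. Total 10450.
Order B = (A_1 × (A_2 × A_3)): (A_2 × A_3): 57×2 by 2×38 → 57×38, cost 57·2·38 = 4332; (A_1 × (A_2 × A_3)): 55×57 by 57×38 → 55×38, cost 55·57·38 = 119130; cumulative 123462. Total 123462.
Difference: |10450 − 123462| = 113012.

113012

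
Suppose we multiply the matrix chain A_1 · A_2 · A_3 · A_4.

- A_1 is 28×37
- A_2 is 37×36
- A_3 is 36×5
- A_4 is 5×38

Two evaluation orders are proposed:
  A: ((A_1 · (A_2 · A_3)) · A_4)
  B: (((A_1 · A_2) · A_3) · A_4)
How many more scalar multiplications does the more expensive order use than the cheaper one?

30496

Order A = ((A_1 · (A_2 · A_3)) · A_4): (A_2 · A_3): 37×36 by 36×5 → 37×5, cost 37·36·5 = 6660; (A_1 · (A_2 · A_3)): 28×37 by 37×5 → 28×5, cost 28·37·5 = 5180; cumulative 11840; ((A_1 · (A_2 · A_3)) · A_4): 28×5 by 5×38 → 28×38, cost 28·5·38 = 5320; cumulative 17160. Total 17160.
Order B = (((A_1 · A_2) · A_3) · A_4): (A_1 · A_2): 28×37 by 37×36 → 28×36, cost 28·37·36 = 37296; ((A_1 · A_2) · A_3): 28×36 by 36×5 → 28×5, cost 28·36·5 = 5040; cumulative 42336; (((A_1 · A_2) · A_3) · A_4): 28×5 by 5×38 → 28×38, cost 28·5·38 = 5320; cumulative 47656. Total 47656.
Difference: |17160 − 47656| = 30496.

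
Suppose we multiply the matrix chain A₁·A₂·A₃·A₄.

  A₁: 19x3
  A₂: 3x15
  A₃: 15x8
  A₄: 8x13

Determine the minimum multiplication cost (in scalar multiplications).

1413

Adjacent pairs: A₁A₂ = 19·3·15 = 855; A₂A₃ = 3·15·8 = 360; A₃A₄ = 15·8·13 = 1560.
Length 3: A₁..A₃: k=1: 0+360+19·3·8=816; k=2: 855+0+19·15·8=3135 → min 816 | A₂..A₄: k=2: 0+1560+3·15·13=2145; k=3: 360+0+3·8·13=672 → min 672.
Length 4: A₁..A₄: k=1: 0+672+19·3·13=1413; k=2: 855+1560+19·15·13=6120; k=3: 816+0+19·8·13=2792 → min 1413.
Optimal order: (A₁·((A₂·A₃)·A₄)) with cost 1413.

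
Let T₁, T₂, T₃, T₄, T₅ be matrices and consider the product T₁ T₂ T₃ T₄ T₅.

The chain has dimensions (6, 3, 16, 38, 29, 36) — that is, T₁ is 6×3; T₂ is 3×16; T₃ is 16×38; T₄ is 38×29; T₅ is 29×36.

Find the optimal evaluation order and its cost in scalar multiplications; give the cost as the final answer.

8910

Adjacent pairs: T₁T₂ = 6·3·16 = 288; T₂T₃ = 3·16·38 = 1824; T₃T₄ = 16·38·29 = 17632; T₄T₅ = 38·29·36 = 39672.
Length 3: T₁..T₃: k=1: 0+1824+6·3·38=2508; k=2: 288+0+6·16·38=3936 → min 2508 | T₂..T₄: k=2: 0+17632+3·16·29=19024; k=3: 1824+0+3·38·29=5130 → min 5130 | T₃..T₅: k=3: 0+39672+16·38·36=61560; k=4: 17632+0+16·29·36=34336 → min 34336.
Length 4: T₁..T₄: k=1: 0+5130+6·3·29=5652; k=2: 288+17632+6·16·29=20704; k=3: 2508+0+6·38·29=9120 → min 5652 | T₂..T₅: k=2: 0+34336+3·16·36=36064; k=3: 1824+39672+3·38·36=45600; k=4: 5130+0+3·29·36=8262 → min 8262.
Length 5: T₁..T₅: k=1: 0+8262+6·3·36=8910; k=2: 288+34336+6·16·36=38080; k=3: 2508+39672+6·38·36=50388; k=4: 5652+0+6·29·36=11916 → min 8910.
Optimal parenthesization: (T₁ (((T₂ T₃) T₄) T₅)) with cost 8910.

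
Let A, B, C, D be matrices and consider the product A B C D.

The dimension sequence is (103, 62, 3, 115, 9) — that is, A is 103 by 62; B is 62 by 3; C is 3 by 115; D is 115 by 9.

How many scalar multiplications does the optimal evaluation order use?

Adjacent pairs: AB = 103·62·3 = 19158; BC = 62·3·115 = 21390; CD = 3·115·9 = 3105.
Length 3: A..C: k=1: 0+21390+103·62·115=755780; k=2: 19158+0+103·3·115=54693 → min 54693 | B..D: k=2: 0+3105+62·3·9=4779; k=3: 21390+0+62·115·9=85560 → min 4779.
Length 4: A..D: k=1: 0+4779+103·62·9=62253; k=2: 19158+3105+103·3·9=25044; k=3: 54693+0+103·115·9=161298 → min 25044.
Optimal order: ((A B) (C D)) with cost 25044.

25044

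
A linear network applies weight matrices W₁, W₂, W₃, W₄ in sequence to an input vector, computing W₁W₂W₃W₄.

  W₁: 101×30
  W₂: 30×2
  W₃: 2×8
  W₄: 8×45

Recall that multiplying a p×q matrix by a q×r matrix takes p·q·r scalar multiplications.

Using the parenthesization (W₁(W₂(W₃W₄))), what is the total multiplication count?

139770

(W₃W₄): 2×8 by 8×45 → 2×45, cost 2·8·45 = 720
(W₂(W₃W₄)): 30×2 by 2×45 → 30×45, cost 30·2·45 = 2700; cumulative 3420
(W₁(W₂(W₃W₄))): 101×30 by 30×45 → 101×45, cost 101·30·45 = 136350; cumulative 139770
Total: 139770 scalar multiplications.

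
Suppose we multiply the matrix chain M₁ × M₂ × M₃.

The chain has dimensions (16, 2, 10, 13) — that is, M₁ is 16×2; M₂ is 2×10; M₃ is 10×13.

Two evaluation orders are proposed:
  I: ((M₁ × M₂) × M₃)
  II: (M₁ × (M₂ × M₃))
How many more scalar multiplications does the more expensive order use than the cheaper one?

1724

Order I = ((M₁ × M₂) × M₃): (M₁ × M₂): 16×2 by 2×10 → 16×10, cost 16·2·10 = 320; ((M₁ × M₂) × M₃): 16×10 by 10×13 → 16×13, cost 16·10·13 = 2080; cumulative 2400. Total 2400.
Order II = (M₁ × (M₂ × M₃)): (M₂ × M₃): 2×10 by 10×13 → 2×13, cost 2·10·13 = 260; (M₁ × (M₂ × M₃)): 16×2 by 2×13 → 16×13, cost 16·2·13 = 416; cumulative 676. Total 676.
Difference: |2400 − 676| = 1724.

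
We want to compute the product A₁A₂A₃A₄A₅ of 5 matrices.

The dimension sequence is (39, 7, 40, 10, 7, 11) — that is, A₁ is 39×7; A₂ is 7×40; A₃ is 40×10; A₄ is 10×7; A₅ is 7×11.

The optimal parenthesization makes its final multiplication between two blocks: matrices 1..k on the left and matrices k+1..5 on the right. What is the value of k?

Adjacent pairs: A₁A₂ = 39·7·40 = 10920; A₂A₃ = 7·40·10 = 2800; A₃A₄ = 40·10·7 = 2800; A₄A₅ = 10·7·11 = 770.
Length 3: A₁..A₃: k=1: 0+2800+39·7·10=5530; k=2: 10920+0+39·40·10=26520 → min 5530 | A₂..A₄: k=2: 0+2800+7·40·7=4760; k=3: 2800+0+7·10·7=3290 → min 3290 | A₃..A₅: k=3: 0+770+40·10·11=5170; k=4: 2800+0+40·7·11=5880 → min 5170.
Length 4: A₁..A₄: k=1: 0+3290+39·7·7=5201; k=2: 10920+2800+39·40·7=24640; k=3: 5530+0+39·10·7=8260 → min 5201 | A₂..A₅: k=2: 0+5170+7·40·11=8250; k=3: 2800+770+7·10·11=4340; k=4: 3290+0+7·7·11=3829 → min 3829.
Top-level splits: k=1: (A₁..A₁)·(A₂..A₅) → 0+3829+39·7·11 = 6832; k=2: (A₁..A₂)·(A₃..A₅) → 10920+5170+39·40·11 = 33250; k=3: (A₁..A₃)·(A₄..A₅) → 5530+770+39·10·11 = 10590; k=4: (A₁..A₄)·(A₅..A₅) → 5201+0+39·7·11 = 8204.
Best split is after A₁, i.e. k = 1.

1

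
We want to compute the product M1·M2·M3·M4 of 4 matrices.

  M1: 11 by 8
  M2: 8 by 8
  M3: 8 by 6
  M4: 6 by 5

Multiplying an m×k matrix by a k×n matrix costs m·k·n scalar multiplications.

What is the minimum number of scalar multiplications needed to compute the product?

1000

Adjacent pairs: M1M2 = 11·8·8 = 704; M2M3 = 8·8·6 = 384; M3M4 = 8·6·5 = 240.
Length 3: M1..M3: k=1: 0+384+11·8·6=912; k=2: 704+0+11·8·6=1232 → min 912 | M2..M4: k=2: 0+240+8·8·5=560; k=3: 384+0+8·6·5=624 → min 560.
Length 4: M1..M4: k=1: 0+560+11·8·5=1000; k=2: 704+240+11·8·5=1384; k=3: 912+0+11·6·5=1242 → min 1000.
Optimal order: (M1·(M2·(M3·M4))) with cost 1000.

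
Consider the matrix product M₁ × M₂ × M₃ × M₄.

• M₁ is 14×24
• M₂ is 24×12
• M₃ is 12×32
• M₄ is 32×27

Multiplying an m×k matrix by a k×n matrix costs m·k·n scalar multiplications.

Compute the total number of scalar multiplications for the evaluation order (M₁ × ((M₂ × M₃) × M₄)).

(M₂ × M₃): 24×12 by 12×32 → 24×32, cost 24·12·32 = 9216
((M₂ × M₃) × M₄): 24×32 by 32×27 → 24×27, cost 24·32·27 = 20736; cumulative 29952
(M₁ × ((M₂ × M₃) × M₄)): 14×24 by 24×27 → 14×27, cost 14·24·27 = 9072; cumulative 39024
Total: 39024 scalar multiplications.

39024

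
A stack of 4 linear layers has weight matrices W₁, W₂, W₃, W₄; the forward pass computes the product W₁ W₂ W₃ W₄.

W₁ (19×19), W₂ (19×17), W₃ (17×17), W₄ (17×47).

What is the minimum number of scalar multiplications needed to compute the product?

Adjacent pairs: W₁W₂ = 19·19·17 = 6137; W₂W₃ = 19·17·17 = 5491; W₃W₄ = 17·17·47 = 13583.
Length 3: W₁..W₃: k=1: 0+5491+19·19·17=11628; k=2: 6137+0+19·17·17=11628 → min 11628 | W₂..W₄: k=2: 0+13583+19·17·47=28764; k=3: 5491+0+19·17·47=20672 → min 20672.
Length 4: W₁..W₄: k=1: 0+20672+19·19·47=37639; k=2: 6137+13583+19·17·47=34901; k=3: 11628+0+19·17·47=26809 → min 26809.
Optimal order: ((W₁ (W₂ W₃)) W₄) with cost 26809.

26809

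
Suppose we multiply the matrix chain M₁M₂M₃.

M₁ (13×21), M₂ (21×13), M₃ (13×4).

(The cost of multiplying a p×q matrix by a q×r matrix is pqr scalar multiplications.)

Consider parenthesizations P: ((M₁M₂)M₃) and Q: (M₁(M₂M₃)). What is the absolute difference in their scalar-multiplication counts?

2041

Order P = ((M₁M₂)M₃): (M₁M₂): 13×21 by 21×13 → 13×13, cost 13·21·13 = 3549; ((M₁M₂)M₃): 13×13 by 13×4 → 13×4, cost 13·13·4 = 676; cumulative 4225. Total 4225.
Order Q = (M₁(M₂M₃)): (M₂M₃): 21×13 by 13×4 → 21×4, cost 21·13·4 = 1092; (M₁(M₂M₃)): 13×21 by 21×4 → 13×4, cost 13·21·4 = 1092; cumulative 2184. Total 2184.
Difference: |4225 − 2184| = 2041.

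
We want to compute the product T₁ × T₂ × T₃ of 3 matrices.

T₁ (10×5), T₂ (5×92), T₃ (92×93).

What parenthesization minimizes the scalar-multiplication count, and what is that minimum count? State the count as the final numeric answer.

47430

(T₁ × (T₂ × T₃)): cost 47430.
((T₁ × T₂) × T₃): cost 90160.
Optimal: (T₁ × (T₂ × T₃)) with cost 47430.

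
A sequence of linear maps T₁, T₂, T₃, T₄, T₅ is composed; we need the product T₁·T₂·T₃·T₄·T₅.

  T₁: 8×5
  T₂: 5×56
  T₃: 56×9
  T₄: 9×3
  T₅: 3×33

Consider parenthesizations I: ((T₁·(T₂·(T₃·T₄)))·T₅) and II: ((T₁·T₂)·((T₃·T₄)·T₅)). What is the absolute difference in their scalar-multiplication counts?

20816

Order I = ((T₁·(T₂·(T₃·T₄)))·T₅): (T₃·T₄): 56×9 by 9×3 → 56×3, cost 56·9·3 = 1512; (T₂·(T₃·T₄)): 5×56 by 56×3 → 5×3, cost 5·56·3 = 840; cumulative 2352; (T₁·(T₂·(T₃·T₄))): 8×5 by 5×3 → 8×3, cost 8·5·3 = 120; cumulative 2472; ((T₁·(T₂·(T₃·T₄)))·T₅): 8×3 by 3×33 → 8×33, cost 8·3·33 = 792; cumulative 3264. Total 3264.
Order II = ((T₁·T₂)·((T₃·T₄)·T₅)): (T₁·T₂): 8×5 by 5×56 → 8×56, cost 8·5·56 = 2240; (T₃·T₄): 56×9 by 9×3 → 56×3, cost 56·9·3 = 1512; ((T₃·T₄)·T₅): 56×3 by 3×33 → 56×33, cost 56·3·33 = 5544; cumulative 7056; ((T₁·T₂)·((T₃·T₄)·T₅)): 8×56 by 56×33 → 8×33, cost 8·56·33 = 14784; cumulative 24080. Total 24080.
Difference: |3264 − 24080| = 20816.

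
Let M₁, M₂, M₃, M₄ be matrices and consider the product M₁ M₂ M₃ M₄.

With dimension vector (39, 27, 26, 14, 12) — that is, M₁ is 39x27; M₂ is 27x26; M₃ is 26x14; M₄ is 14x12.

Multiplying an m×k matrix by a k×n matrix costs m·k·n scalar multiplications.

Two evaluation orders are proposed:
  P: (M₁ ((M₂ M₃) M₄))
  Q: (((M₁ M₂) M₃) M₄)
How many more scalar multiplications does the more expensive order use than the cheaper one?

Order P = (M₁ ((M₂ M₃) M₄)): (M₂ M₃): 27×26 by 26×14 → 27×14, cost 27·26·14 = 9828; ((M₂ M₃) M₄): 27×14 by 14×12 → 27×12, cost 27·14·12 = 4536; cumulative 14364; (M₁ ((M₂ M₃) M₄)): 39×27 by 27×12 → 39×12, cost 39·27·12 = 12636; cumulative 27000. Total 27000.
Order Q = (((M₁ M₂) M₃) M₄): (M₁ M₂): 39×27 by 27×26 → 39×26, cost 39·27·26 = 27378; ((M₁ M₂) M₃): 39×26 by 26×14 → 39×14, cost 39·26·14 = 14196; cumulative 41574; (((M₁ M₂) M₃) M₄): 39×14 by 14×12 → 39×12, cost 39·14·12 = 6552; cumulative 48126. Total 48126.
Difference: |27000 − 48126| = 21126.

21126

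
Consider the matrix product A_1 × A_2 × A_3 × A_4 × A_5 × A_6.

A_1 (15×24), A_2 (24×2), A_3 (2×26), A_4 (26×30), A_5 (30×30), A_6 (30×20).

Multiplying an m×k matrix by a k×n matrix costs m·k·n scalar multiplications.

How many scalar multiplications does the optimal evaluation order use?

5880

Adjacent pairs: A_1A_2 = 15·24·2 = 720; A_2A_3 = 24·2·26 = 1248; A_3A_4 = 2·26·30 = 1560; A_4A_5 = 26·30·30 = 23400; A_5A_6 = 30·30·20 = 18000.
Length 3: A_1..A_3: k=1: 0+1248+15·24·26=10608; k=2: 720+0+15·2·26=1500 → min 1500 | A_2..A_4: k=2: 0+1560+24·2·30=3000; k=3: 1248+0+24·26·30=19968 → min 3000 | A_3..A_5: k=3: 0+23400+2·26·30=24960; k=4: 1560+0+2·30·30=3360 → min 3360 | A_4..A_6: k=4: 0+18000+26·30·20=33600; k=5: 23400+0+26·30·20=39000 → min 33600.
Length 4: A_1..A_4: k=1: 0+3000+15·24·30=13800; k=2: 720+1560+15·2·30=3180; k=3: 1500+0+15·26·30=13200 → min 3180 | A_2..A_5: k=2: 0+3360+24·2·30=4800; k=3: 1248+23400+24·26·30=43368; k=4: 3000+0+24·30·30=24600 → min 4800 | A_3..A_6: k=3: 0+33600+2·26·20=34640; k=4: 1560+18000+2·30·20=20760; k=5: 3360+0+2·30·20=4560 → min 4560.
Length 5: A_1..A_5: k=1: 0+4800+15·24·30=15600; k=2: 720+3360+15·2·30=4980; k=3: 1500+23400+15·26·30=36600; k=4: 3180+0+15·30·30=16680 → min 4980 | A_2..A_6: k=2: 0+4560+24·2·20=5520; k=3: 1248+33600+24·26·20=47328; k=4: 3000+18000+24·30·20=35400; k=5: 4800+0+24·30·20=19200 → min 5520.
Length 6: A_1..A_6: k=1: 0+5520+15·24·20=12720; k=2: 720+4560+15·2·20=5880; k=3: 1500+33600+15·26·20=42900; k=4: 3180+18000+15·30·20=30180; k=5: 4980+0+15·30·20=13980 → min 5880.
Optimal order: ((A_1 × A_2) × (((A_3 × A_4) × A_5) × A_6)) with cost 5880.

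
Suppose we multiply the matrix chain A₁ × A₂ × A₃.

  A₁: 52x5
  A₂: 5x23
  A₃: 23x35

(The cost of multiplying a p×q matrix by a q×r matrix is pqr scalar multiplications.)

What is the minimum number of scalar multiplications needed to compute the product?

Order (A₁ × (A₂ × A₃)): (A₂ × A₃): 5×23 by 23×35 → 5×35, cost 5·23·35 = 4025; (A₁ × (A₂ × A₃)): 52×5 by 5×35 → 52×35, cost 52·5·35 = 9100; cumulative 13125. Total 13125.
Order ((A₁ × A₂) × A₃): (A₁ × A₂): 52×5 by 5×23 → 52×23, cost 52·5·23 = 5980; ((A₁ × A₂) × A₃): 52×23 by 23×35 → 52×35, cost 52·23·35 = 41860; cumulative 47840. Total 47840.
Minimum: 13125.

13125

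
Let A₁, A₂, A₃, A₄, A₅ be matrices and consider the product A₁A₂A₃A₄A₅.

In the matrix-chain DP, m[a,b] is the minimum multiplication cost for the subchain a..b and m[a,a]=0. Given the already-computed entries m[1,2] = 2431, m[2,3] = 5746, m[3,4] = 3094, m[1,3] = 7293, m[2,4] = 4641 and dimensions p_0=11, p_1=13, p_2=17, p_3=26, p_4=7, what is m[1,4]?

m[1,4] = min over k∈[1,3] of m[1,k]+m[k+1,4]+p_{0}·p_k·p_{4}.
k=1: 0 + 4641 + 11·13·7 = 5642; k=2: 2431 + 3094 + 11·17·7 = 6834; k=3: 7293 + 0 + 11·26·7 = 9295.
Minimum: 5642 at k=1.

5642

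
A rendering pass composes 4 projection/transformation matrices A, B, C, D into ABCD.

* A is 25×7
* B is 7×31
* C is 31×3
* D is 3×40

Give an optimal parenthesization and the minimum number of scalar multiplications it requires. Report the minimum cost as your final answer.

Adjacent pairs: AB = 25·7·31 = 5425; BC = 7·31·3 = 651; CD = 31·3·40 = 3720.
Length 3: A..C: k=1: 0+651+25·7·3=1176; k=2: 5425+0+25·31·3=7750 → min 1176 | B..D: k=2: 0+3720+7·31·40=12400; k=3: 651+0+7·3·40=1491 → min 1491.
Length 4: A..D: k=1: 0+1491+25·7·40=8491; k=2: 5425+3720+25·31·40=40145; k=3: 1176+0+25·3·40=4176 → min 4176.
Optimal parenthesization: ((A(BC))D) with cost 4176.

4176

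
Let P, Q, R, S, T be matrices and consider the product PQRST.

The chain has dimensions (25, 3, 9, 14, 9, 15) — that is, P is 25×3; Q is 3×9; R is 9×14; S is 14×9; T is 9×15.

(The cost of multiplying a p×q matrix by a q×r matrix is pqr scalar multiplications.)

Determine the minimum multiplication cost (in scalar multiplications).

Adjacent pairs: PQ = 25·3·9 = 675; QR = 3·9·14 = 378; RS = 9·14·9 = 1134; ST = 14·9·15 = 1890.
Length 3: P..R: k=1: 0+378+25·3·14=1428; k=2: 675+0+25·9·14=3825 → min 1428 | Q..S: k=2: 0+1134+3·9·9=1377; k=3: 378+0+3·14·9=756 → min 756 | R..T: k=3: 0+1890+9·14·15=3780; k=4: 1134+0+9·9·15=2349 → min 2349.
Length 4: P..S: k=1: 0+756+25·3·9=1431; k=2: 675+1134+25·9·9=3834; k=3: 1428+0+25·14·9=4578 → min 1431 | Q..T: k=2: 0+2349+3·9·15=2754; k=3: 378+1890+3·14·15=2898; k=4: 756+0+3·9·15=1161 → min 1161.
Length 5: P..T: k=1: 0+1161+25·3·15=2286; k=2: 675+2349+25·9·15=6399; k=3: 1428+1890+25·14·15=8568; k=4: 1431+0+25·9·15=4806 → min 2286.
Optimal order: (P(((QR)S)T)) with cost 2286.

2286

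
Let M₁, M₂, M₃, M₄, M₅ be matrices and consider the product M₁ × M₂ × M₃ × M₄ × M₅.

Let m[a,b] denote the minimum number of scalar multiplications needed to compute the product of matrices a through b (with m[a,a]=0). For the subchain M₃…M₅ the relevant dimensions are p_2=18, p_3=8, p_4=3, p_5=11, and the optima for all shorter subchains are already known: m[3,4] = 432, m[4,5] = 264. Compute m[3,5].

1026

m[3,5] = min over k∈[3,4] of m[3,k]+m[k+1,5]+p_{2}·p_k·p_{5}.
k=3: 0 + 264 + 18·8·11 = 1848; k=4: 432 + 0 + 18·3·11 = 1026.
Minimum: 1026 at k=4.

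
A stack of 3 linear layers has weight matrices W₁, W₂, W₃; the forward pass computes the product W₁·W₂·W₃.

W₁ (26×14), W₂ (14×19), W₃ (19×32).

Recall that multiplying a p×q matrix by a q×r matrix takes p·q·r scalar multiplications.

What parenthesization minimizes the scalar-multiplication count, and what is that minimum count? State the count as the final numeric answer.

(W₁·(W₂·W₃)): cost 20160.
((W₁·W₂)·W₃): cost 22724.
Optimal: (W₁·(W₂·W₃)) with cost 20160.

20160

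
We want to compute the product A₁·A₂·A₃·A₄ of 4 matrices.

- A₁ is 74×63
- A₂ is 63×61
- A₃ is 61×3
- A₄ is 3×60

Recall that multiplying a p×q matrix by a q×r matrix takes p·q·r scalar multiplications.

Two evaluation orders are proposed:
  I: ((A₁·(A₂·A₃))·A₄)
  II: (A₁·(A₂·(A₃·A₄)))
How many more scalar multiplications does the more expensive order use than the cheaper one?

482445

Order I = ((A₁·(A₂·A₃))·A₄): (A₂·A₃): 63×61 by 61×3 → 63×3, cost 63·61·3 = 11529; (A₁·(A₂·A₃)): 74×63 by 63×3 → 74×3, cost 74·63·3 = 13986; cumulative 25515; ((A₁·(A₂·A₃))·A₄): 74×3 by 3×60 → 74×60, cost 74·3·60 = 13320; cumulative 38835. Total 38835.
Order II = (A₁·(A₂·(A₃·A₄))): (A₃·A₄): 61×3 by 3×60 → 61×60, cost 61·3·60 = 10980; (A₂·(A₃·A₄)): 63×61 by 61×60 → 63×60, cost 63·61·60 = 230580; cumulative 241560; (A₁·(A₂·(A₃·A₄))): 74×63 by 63×60 → 74×60, cost 74·63·60 = 279720; cumulative 521280. Total 521280.
Difference: |38835 − 521280| = 482445.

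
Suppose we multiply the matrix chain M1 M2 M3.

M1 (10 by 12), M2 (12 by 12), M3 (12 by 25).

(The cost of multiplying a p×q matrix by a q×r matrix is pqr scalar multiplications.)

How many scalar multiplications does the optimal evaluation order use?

4440

Order (M1 (M2 M3)): (M2 M3): 12×12 by 12×25 → 12×25, cost 12·12·25 = 3600; (M1 (M2 M3)): 10×12 by 12×25 → 10×25, cost 10·12·25 = 3000; cumulative 6600. Total 6600.
Order ((M1 M2) M3): (M1 M2): 10×12 by 12×12 → 10×12, cost 10·12·12 = 1440; ((M1 M2) M3): 10×12 by 12×25 → 10×25, cost 10·12·25 = 3000; cumulative 4440. Total 4440.
Minimum: 4440.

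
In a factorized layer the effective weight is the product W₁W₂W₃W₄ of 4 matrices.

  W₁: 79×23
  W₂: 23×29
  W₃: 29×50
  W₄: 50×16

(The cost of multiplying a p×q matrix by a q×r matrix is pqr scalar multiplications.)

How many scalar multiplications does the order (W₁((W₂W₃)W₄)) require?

80822

(W₂W₃): 23×29 by 29×50 → 23×50, cost 23·29·50 = 33350
((W₂W₃)W₄): 23×50 by 50×16 → 23×16, cost 23·50·16 = 18400; cumulative 51750
(W₁((W₂W₃)W₄)): 79×23 by 23×16 → 79×16, cost 79·23·16 = 29072; cumulative 80822
Total: 80822 scalar multiplications.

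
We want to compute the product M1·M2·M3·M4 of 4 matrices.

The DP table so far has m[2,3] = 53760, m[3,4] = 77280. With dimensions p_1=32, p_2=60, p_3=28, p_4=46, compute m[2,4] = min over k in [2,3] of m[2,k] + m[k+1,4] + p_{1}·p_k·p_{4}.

94976

m[2,4] = min over k∈[2,3] of m[2,k]+m[k+1,4]+p_{1}·p_k·p_{4}.
k=2: 0 + 77280 + 32·60·46 = 165600; k=3: 53760 + 0 + 32·28·46 = 94976.
Minimum: 94976 at k=3.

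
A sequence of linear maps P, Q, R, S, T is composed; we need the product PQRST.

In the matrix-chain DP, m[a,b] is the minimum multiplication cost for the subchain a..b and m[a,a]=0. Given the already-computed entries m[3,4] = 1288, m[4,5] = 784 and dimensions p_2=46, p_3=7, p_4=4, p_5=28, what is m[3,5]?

m[3,5] = min over k∈[3,4] of m[3,k]+m[k+1,5]+p_{2}·p_k·p_{5}.
k=3: 0 + 784 + 46·7·28 = 9800; k=4: 1288 + 0 + 46·4·28 = 6440.
Minimum: 6440 at k=4.

6440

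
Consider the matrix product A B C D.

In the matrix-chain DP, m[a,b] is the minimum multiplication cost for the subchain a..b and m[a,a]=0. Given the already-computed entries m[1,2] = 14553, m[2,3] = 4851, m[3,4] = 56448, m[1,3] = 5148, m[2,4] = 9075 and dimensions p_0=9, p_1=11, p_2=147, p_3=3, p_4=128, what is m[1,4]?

m[1,4] = min over k∈[1,3] of m[1,k]+m[k+1,4]+p_{0}·p_k·p_{4}.
k=1: 0 + 9075 + 9·11·128 = 21747; k=2: 14553 + 56448 + 9·147·128 = 240345; k=3: 5148 + 0 + 9·3·128 = 8604.
Minimum: 8604 at k=3.

8604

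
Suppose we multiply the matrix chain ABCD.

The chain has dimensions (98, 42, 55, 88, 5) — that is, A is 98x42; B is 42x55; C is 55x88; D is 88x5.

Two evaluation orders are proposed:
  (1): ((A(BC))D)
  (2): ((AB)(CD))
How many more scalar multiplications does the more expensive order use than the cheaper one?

Order (1) = ((A(BC))D): (BC): 42×55 by 55×88 → 42×88, cost 42·55·88 = 203280; (A(BC)): 98×42 by 42×88 → 98×88, cost 98·42·88 = 362208; cumulative 565488; ((A(BC))D): 98×88 by 88×5 → 98×5, cost 98·88·5 = 43120; cumulative 608608. Total 608608.
Order (2) = ((AB)(CD)): (AB): 98×42 by 42×55 → 98×55, cost 98·42·55 = 226380; (CD): 55×88 by 88×5 → 55×5, cost 55·88·5 = 24200; ((AB)(CD)): 98×55 by 55×5 → 98×5, cost 98·55·5 = 26950; cumulative 277530. Total 277530.
Difference: |608608 − 277530| = 331078.

331078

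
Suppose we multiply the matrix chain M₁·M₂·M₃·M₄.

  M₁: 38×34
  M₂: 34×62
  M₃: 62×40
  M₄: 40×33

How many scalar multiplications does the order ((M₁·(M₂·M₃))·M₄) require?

186160

(M₂·M₃): 34×62 by 62×40 → 34×40, cost 34·62·40 = 84320
(M₁·(M₂·M₃)): 38×34 by 34×40 → 38×40, cost 38·34·40 = 51680; cumulative 136000
((M₁·(M₂·M₃))·M₄): 38×40 by 40×33 → 38×33, cost 38·40·33 = 50160; cumulative 186160
Total: 186160 scalar multiplications.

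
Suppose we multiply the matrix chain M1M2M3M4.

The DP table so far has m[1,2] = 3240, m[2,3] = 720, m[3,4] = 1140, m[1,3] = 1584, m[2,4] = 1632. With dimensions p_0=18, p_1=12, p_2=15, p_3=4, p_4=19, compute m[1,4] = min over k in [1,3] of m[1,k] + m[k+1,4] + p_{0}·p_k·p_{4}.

2952

m[1,4] = min over k∈[1,3] of m[1,k]+m[k+1,4]+p_{0}·p_k·p_{4}.
k=1: 0 + 1632 + 18·12·19 = 5736; k=2: 3240 + 1140 + 18·15·19 = 9510; k=3: 1584 + 0 + 18·4·19 = 2952.
Minimum: 2952 at k=3.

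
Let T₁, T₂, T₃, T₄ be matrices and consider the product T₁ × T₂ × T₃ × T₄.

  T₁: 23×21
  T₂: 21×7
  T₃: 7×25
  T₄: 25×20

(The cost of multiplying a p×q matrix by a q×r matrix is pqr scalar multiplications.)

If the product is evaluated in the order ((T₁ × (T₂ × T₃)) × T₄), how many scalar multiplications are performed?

(T₂ × T₃): 21×7 by 7×25 → 21×25, cost 21·7·25 = 3675
(T₁ × (T₂ × T₃)): 23×21 by 21×25 → 23×25, cost 23·21·25 = 12075; cumulative 15750
((T₁ × (T₂ × T₃)) × T₄): 23×25 by 25×20 → 23×20, cost 23·25·20 = 11500; cumulative 27250
Total: 27250 scalar multiplications.

27250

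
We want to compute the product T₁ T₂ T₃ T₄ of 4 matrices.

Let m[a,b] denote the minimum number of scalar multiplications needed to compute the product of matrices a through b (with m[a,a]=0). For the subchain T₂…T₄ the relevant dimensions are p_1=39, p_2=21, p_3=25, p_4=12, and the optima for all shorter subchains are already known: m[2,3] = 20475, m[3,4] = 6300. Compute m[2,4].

m[2,4] = min over k∈[2,3] of m[2,k]+m[k+1,4]+p_{1}·p_k·p_{4}.
k=2: 0 + 6300 + 39·21·12 = 16128; k=3: 20475 + 0 + 39·25·12 = 32175.
Minimum: 16128 at k=2.

16128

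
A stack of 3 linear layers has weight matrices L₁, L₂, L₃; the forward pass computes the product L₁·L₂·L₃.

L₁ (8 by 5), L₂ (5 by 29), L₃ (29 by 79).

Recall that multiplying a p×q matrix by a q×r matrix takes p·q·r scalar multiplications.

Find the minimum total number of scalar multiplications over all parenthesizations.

Order (L₁·(L₂·L₃)): (L₂·L₃): 5×29 by 29×79 → 5×79, cost 5·29·79 = 11455; (L₁·(L₂·L₃)): 8×5 by 5×79 → 8×79, cost 8·5·79 = 3160; cumulative 14615. Total 14615.
Order ((L₁·L₂)·L₃): (L₁·L₂): 8×5 by 5×29 → 8×29, cost 8·5·29 = 1160; ((L₁·L₂)·L₃): 8×29 by 29×79 → 8×79, cost 8·29·79 = 18328; cumulative 19488. Total 19488.
Minimum: 14615.

14615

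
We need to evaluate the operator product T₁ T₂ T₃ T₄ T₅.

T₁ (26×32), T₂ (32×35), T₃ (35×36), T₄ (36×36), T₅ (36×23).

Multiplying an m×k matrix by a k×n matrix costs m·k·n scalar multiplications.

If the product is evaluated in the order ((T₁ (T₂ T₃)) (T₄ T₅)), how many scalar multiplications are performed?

(T₂ T₃): 32×35 by 35×36 → 32×36, cost 32·35·36 = 40320
(T₁ (T₂ T₃)): 26×32 by 32×36 → 26×36, cost 26·32·36 = 29952; cumulative 70272
(T₄ T₅): 36×36 by 36×23 → 36×23, cost 36·36·23 = 29808
((T₁ (T₂ T₃)) (T₄ T₅)): 26×36 by 36×23 → 26×23, cost 26·36·23 = 21528; cumulative 121608
Total: 121608 scalar multiplications.

121608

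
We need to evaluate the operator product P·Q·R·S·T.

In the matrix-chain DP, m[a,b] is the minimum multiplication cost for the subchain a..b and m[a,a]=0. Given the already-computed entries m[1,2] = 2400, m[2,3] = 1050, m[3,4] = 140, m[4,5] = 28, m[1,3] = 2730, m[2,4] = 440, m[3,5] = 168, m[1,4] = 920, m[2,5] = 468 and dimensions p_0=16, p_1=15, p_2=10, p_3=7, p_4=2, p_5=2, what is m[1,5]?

948

m[1,5] = min over k∈[1,4] of m[1,k]+m[k+1,5]+p_{0}·p_k·p_{5}.
k=1: 0 + 468 + 16·15·2 = 948; k=2: 2400 + 168 + 16·10·2 = 2888; k=3: 2730 + 28 + 16·7·2 = 2982; k=4: 920 + 0 + 16·2·2 = 984.
Minimum: 948 at k=1.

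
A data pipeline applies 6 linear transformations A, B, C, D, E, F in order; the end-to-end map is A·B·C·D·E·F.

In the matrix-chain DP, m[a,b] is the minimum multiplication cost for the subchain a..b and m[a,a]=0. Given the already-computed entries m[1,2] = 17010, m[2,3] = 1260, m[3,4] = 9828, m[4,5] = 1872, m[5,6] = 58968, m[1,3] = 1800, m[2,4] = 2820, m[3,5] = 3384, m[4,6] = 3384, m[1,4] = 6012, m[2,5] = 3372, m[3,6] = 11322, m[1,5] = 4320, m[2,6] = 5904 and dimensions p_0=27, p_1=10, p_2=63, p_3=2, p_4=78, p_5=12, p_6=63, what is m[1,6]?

m[1,6] = min over k∈[1,5] of m[1,k]+m[k+1,6]+p_{0}·p_k·p_{6}.
k=1: 0 + 5904 + 27·10·63 = 22914; k=2: 17010 + 11322 + 27·63·63 = 135495; k=3: 1800 + 3384 + 27·2·63 = 8586; k=4: 6012 + 58968 + 27·78·63 = 197658; k=5: 4320 + 0 + 27·12·63 = 24732.
Minimum: 8586 at k=3.

8586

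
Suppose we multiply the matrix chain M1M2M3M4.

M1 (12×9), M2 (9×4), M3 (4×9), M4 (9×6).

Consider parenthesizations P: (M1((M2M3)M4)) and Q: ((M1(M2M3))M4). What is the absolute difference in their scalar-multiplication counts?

486

Order P = (M1((M2M3)M4)): (M2M3): 9×4 by 4×9 → 9×9, cost 9·4·9 = 324; ((M2M3)M4): 9×9 by 9×6 → 9×6, cost 9·9·6 = 486; cumulative 810; (M1((M2M3)M4)): 12×9 by 9×6 → 12×6, cost 12·9·6 = 648; cumulative 1458. Total 1458.
Order Q = ((M1(M2M3))M4): (M2M3): 9×4 by 4×9 → 9×9, cost 9·4·9 = 324; (M1(M2M3)): 12×9 by 9×9 → 12×9, cost 12·9·9 = 972; cumulative 1296; ((M1(M2M3))M4): 12×9 by 9×6 → 12×6, cost 12·9·6 = 648; cumulative 1944. Total 1944.
Difference: |1458 − 1944| = 486.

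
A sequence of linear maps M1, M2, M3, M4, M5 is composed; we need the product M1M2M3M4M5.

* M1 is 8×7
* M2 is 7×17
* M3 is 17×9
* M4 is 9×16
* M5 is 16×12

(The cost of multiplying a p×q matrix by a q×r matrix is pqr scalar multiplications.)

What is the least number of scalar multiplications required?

4095

Adjacent pairs: M1M2 = 8·7·17 = 952; M2M3 = 7·17·9 = 1071; M3M4 = 17·9·16 = 2448; M4M5 = 9·16·12 = 1728.
Length 3: M1..M3: k=1: 0+1071+8·7·9=1575; k=2: 952+0+8·17·9=2176 → min 1575 | M2..M4: k=2: 0+2448+7·17·16=4352; k=3: 1071+0+7·9·16=2079 → min 2079 | M3..M5: k=3: 0+1728+17·9·12=3564; k=4: 2448+0+17·16·12=5712 → min 3564.
Length 4: M1..M4: k=1: 0+2079+8·7·16=2975; k=2: 952+2448+8·17·16=5576; k=3: 1575+0+8·9·16=2727 → min 2727 | M2..M5: k=2: 0+3564+7·17·12=4992; k=3: 1071+1728+7·9·12=3555; k=4: 2079+0+7·16·12=3423 → min 3423.
Length 5: M1..M5: k=1: 0+3423+8·7·12=4095; k=2: 952+3564+8·17·12=6148; k=3: 1575+1728+8·9·12=4167; k=4: 2727+0+8·16·12=4263 → min 4095.
Optimal order: (M1(((M2M3)M4)M5)) with cost 4095.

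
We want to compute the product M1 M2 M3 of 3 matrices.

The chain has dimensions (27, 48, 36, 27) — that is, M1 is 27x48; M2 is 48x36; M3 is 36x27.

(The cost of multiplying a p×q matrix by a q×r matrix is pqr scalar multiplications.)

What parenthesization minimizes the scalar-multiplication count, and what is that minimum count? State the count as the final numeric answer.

(M1 (M2 M3)): cost 81648.
((M1 M2) M3): cost 72900.
Optimal: ((M1 M2) M3) with cost 72900.

72900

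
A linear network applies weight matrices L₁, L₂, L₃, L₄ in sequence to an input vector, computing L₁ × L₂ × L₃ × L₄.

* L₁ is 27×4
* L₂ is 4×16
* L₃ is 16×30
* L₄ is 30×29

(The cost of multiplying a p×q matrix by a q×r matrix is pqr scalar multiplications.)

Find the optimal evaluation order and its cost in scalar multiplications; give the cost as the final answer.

8532

Adjacent pairs: L₁L₂ = 27·4·16 = 1728; L₂L₃ = 4·16·30 = 1920; L₃L₄ = 16·30·29 = 13920.
Length 3: L₁..L₃: k=1: 0+1920+27·4·30=5160; k=2: 1728+0+27·16·30=14688 → min 5160 | L₂..L₄: k=2: 0+13920+4·16·29=15776; k=3: 1920+0+4·30·29=5400 → min 5400.
Length 4: L₁..L₄: k=1: 0+5400+27·4·29=8532; k=2: 1728+13920+27·16·29=28176; k=3: 5160+0+27·30·29=28650 → min 8532.
Optimal parenthesization: (L₁ × ((L₂ × L₃) × L₄)) with cost 8532.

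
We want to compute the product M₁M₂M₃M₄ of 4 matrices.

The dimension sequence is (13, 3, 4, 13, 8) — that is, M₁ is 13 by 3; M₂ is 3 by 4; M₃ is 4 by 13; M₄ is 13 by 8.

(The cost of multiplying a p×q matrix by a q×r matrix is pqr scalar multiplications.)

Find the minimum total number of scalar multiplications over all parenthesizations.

Adjacent pairs: M₁M₂ = 13·3·4 = 156; M₂M₃ = 3·4·13 = 156; M₃M₄ = 4·13·8 = 416.
Length 3: M₁..M₃: k=1: 0+156+13·3·13=663; k=2: 156+0+13·4·13=832 → min 663 | M₂..M₄: k=2: 0+416+3·4·8=512; k=3: 156+0+3·13·8=468 → min 468.
Length 4: M₁..M₄: k=1: 0+468+13·3·8=780; k=2: 156+416+13·4·8=988; k=3: 663+0+13·13·8=2015 → min 780.
Optimal order: (M₁((M₂M₃)M₄)) with cost 780.

780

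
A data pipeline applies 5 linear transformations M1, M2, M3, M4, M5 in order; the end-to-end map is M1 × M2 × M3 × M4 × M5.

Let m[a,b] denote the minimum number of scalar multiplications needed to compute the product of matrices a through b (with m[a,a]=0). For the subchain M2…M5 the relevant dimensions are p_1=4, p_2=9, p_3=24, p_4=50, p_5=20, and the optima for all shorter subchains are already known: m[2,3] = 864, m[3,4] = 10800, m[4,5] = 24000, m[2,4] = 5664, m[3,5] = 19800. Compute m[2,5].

m[2,5] = min over k∈[2,4] of m[2,k]+m[k+1,5]+p_{1}·p_k·p_{5}.
k=2: 0 + 19800 + 4·9·20 = 20520; k=3: 864 + 24000 + 4·24·20 = 26784; k=4: 5664 + 0 + 4·50·20 = 9664.
Minimum: 9664 at k=4.

9664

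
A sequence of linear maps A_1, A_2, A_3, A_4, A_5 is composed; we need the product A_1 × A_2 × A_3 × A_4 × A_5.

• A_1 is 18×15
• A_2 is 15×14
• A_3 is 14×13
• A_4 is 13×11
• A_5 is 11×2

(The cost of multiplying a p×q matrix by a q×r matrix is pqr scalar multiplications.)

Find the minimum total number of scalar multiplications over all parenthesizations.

Adjacent pairs: A_1A_2 = 18·15·14 = 3780; A_2A_3 = 15·14·13 = 2730; A_3A_4 = 14·13·11 = 2002; A_4A_5 = 13·11·2 = 286.
Length 3: A_1..A_3: k=1: 0+2730+18·15·13=6240; k=2: 3780+0+18·14·13=7056 → min 6240 | A_2..A_4: k=2: 0+2002+15·14·11=4312; k=3: 2730+0+15·13·11=4875 → min 4312 | A_3..A_5: k=3: 0+286+14·13·2=650; k=4: 2002+0+14·11·2=2310 → min 650.
Length 4: A_1..A_4: k=1: 0+4312+18·15·11=7282; k=2: 3780+2002+18·14·11=8554; k=3: 6240+0+18·13·11=8814 → min 7282 | A_2..A_5: k=2: 0+650+15·14·2=1070; k=3: 2730+286+15·13·2=3406; k=4: 4312+0+15·11·2=4642 → min 1070.
Length 5: A_1..A_5: k=1: 0+1070+18·15·2=1610; k=2: 3780+650+18·14·2=4934; k=3: 6240+286+18·13·2=6994; k=4: 7282+0+18·11·2=7678 → min 1610.
Optimal order: (A_1 × (A_2 × (A_3 × (A_4 × A_5)))) with cost 1610.

1610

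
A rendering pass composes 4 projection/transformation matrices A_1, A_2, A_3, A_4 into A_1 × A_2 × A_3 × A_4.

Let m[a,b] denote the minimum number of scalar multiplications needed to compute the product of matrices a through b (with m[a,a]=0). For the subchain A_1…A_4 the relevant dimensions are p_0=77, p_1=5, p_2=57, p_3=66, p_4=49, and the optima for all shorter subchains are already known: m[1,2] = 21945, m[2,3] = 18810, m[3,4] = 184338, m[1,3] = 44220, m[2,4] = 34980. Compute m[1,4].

m[1,4] = min over k∈[1,3] of m[1,k]+m[k+1,4]+p_{0}·p_k·p_{4}.
k=1: 0 + 34980 + 77·5·49 = 53845; k=2: 21945 + 184338 + 77·57·49 = 421344; k=3: 44220 + 0 + 77·66·49 = 293238.
Minimum: 53845 at k=1.

53845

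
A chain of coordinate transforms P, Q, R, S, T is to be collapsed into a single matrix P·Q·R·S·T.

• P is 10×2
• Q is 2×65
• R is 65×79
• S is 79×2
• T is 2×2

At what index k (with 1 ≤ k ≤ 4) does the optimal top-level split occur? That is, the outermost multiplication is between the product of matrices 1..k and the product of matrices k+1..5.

1

Adjacent pairs: PQ = 10·2·65 = 1300; QR = 2·65·79 = 10270; RS = 65·79·2 = 10270; ST = 79·2·2 = 316.
Length 3: P..R: k=1: 0+10270+10·2·79=11850; k=2: 1300+0+10·65·79=52650 → min 11850 | Q..S: k=2: 0+10270+2·65·2=10530; k=3: 10270+0+2·79·2=10586 → min 10530 | R..T: k=3: 0+316+65·79·2=10586; k=4: 10270+0+65·2·2=10530 → min 10530.
Length 4: P..S: k=1: 0+10530+10·2·2=10570; k=2: 1300+10270+10·65·2=12870; k=3: 11850+0+10·79·2=13430 → min 10570 | Q..T: k=2: 0+10530+2·65·2=10790; k=3: 10270+316+2·79·2=10902; k=4: 10530+0+2·2·2=10538 → min 10538.
Top-level splits: k=1: (P..P)·(Q..T) → 0+10538+10·2·2 = 10578; k=2: (P..Q)·(R..T) → 1300+10530+10·65·2 = 13130; k=3: (P..R)·(S..T) → 11850+316+10·79·2 = 13746; k=4: (P..S)·(T..T) → 10570+0+10·2·2 = 10610.
Best split is after P, i.e. k = 1.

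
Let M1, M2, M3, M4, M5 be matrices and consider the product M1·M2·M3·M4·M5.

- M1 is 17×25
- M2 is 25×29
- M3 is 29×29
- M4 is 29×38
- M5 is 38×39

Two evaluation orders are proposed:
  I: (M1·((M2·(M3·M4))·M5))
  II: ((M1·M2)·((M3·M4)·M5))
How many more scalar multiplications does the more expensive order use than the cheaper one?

Order I = (M1·((M2·(M3·M4))·M5)): (M3·M4): 29×29 by 29×38 → 29×38, cost 29·29·38 = 31958; (M2·(M3·M4)): 25×29 by 29×38 → 25×38, cost 25·29·38 = 27550; cumulative 59508; ((M2·(M3·M4))·M5): 25×38 by 38×39 → 25×39, cost 25·38·39 = 37050; cumulative 96558; (M1·((M2·(M3·M4))·M5)): 17×25 by 25×39 → 17×39, cost 17·25·39 = 16575; cumulative 113133. Total 113133.
Order II = ((M1·M2)·((M3·M4)·M5)): (M1·M2): 17×25 by 25×29 → 17×29, cost 17·25·29 = 12325; (M3·M4): 29×29 by 29×38 → 29×38, cost 29·29·38 = 31958; ((M3·M4)·M5): 29×38 by 38×39 → 29×39, cost 29·38·39 = 42978; cumulative 74936; ((M1·M2)·((M3·M4)·M5)): 17×29 by 29×39 → 17×39, cost 17·29·39 = 19227; cumulative 106488. Total 106488.
Difference: |113133 − 106488| = 6645.

6645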